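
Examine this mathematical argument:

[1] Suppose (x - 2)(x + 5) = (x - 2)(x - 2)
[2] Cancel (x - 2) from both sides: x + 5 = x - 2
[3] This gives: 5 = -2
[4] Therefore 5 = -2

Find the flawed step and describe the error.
Step 2: Cancel (x - 2) from both sides: x + 5 = x - 2

Step 2 cancels (x - 2) from both sides. This is only valid if (x - 2) ≠ 0, i.e., x ≠ 2. When x = 2, both sides equal zero regardless of the other factors. The correct approach requires considering x = 2 as a separate case.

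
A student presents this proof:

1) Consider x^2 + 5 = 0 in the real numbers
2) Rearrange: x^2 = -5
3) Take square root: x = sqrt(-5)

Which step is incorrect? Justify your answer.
Step 3: Take square root: x = sqrt(-5)

Step 3 takes the square root of -5, which is negative. In the real number system, the square root of a negative number is undefined. The equation x^2 + 5 = 0 has no real solutions. Square roots of negative numbers only exist in the complex numbers.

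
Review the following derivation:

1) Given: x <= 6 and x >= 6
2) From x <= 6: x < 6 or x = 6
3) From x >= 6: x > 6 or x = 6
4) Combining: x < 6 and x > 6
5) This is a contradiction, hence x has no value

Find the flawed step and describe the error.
Step 4: Combining: x < 6 and x > 6

Step 4 incorrectly combines the conditions. From x <= 6 and x >= 6, the intersection is x = 6. The error treats the 'or' cases as 'and' requirements. The correct conclusion is that x = 6 is the unique solution, not that no solution exists.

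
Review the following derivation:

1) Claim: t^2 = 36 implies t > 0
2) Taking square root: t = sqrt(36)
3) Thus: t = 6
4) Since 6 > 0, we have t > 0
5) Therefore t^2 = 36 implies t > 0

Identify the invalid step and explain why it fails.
Step 2: Taking square root: t = sqrt(36)

Step 2 takes the square root and assumes the positive root only. The equation t^2 = 36 actually has two solutions: t = 6 and t = -6. The proof silently assumes t > 0 without justification, then uses this assumption to conclude t > 0, which is circular. The counterexample t = -6 shows the claim is false.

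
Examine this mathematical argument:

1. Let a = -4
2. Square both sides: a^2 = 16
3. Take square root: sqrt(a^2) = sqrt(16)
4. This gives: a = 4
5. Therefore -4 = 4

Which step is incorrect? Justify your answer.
Step 4: This gives: a = 4

Step 4 incorrectly states that sqrt(a^2) = a. The correct identity is sqrt(a^2) = |a|. Since a = -4 < 0, we have sqrt(a^2) = |-4| = 4, not a = -4.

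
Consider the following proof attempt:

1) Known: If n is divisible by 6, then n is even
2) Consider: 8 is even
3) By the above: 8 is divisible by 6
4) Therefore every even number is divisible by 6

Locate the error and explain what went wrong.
Step 3: By the above: 8 is divisible by 6

Step 3 commits the fallacy of affirming the consequent. The known fact 'divisible by 6 → even' does NOT imply 'even → divisible by 6'. That would be the converse, which is false. For example, 8 is even but 8 ÷ 6 = 1.33, which is not an integer.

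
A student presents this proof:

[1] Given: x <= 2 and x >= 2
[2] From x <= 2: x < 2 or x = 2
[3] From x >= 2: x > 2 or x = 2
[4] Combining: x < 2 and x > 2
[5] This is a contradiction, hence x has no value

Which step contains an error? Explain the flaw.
Step 4: Combining: x < 2 and x > 2

Step 4 incorrectly combines the conditions. From x <= 2 and x >= 2, the intersection is x = 2. The error treats the 'or' cases as 'and' requirements. The correct conclusion is that x = 2 is the unique solution, not that no solution exists.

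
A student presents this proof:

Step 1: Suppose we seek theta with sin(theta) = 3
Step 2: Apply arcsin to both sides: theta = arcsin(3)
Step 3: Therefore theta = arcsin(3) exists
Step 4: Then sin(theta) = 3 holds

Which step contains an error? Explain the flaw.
Step 2: Apply arcsin to both sides: theta = arcsin(3)

Step 2 applies arcsin to 3. However, arcsin(x) is only defined for x in [-1, 1] because sin(theta) can only produce values in that range. Since |3| > 1, arcsin(3) is undefined. There is no angle whose sine equals 3.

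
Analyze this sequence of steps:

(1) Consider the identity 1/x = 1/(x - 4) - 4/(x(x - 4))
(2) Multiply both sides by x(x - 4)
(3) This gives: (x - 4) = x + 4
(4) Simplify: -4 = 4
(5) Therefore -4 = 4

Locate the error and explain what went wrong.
Step 3: This gives: (x - 4) = x + 4

Step 3 makes a sign error when clearing denominators. Multiplying -4/(x(x - 4)) by x(x - 4) gives -4, not +4. The correct result is (x - 4) = x - 4, which is trivially true, not (x - 4) = x + 4. (Step 1 is a valid identity: 1/(x - 4) - 4/(x(x - 4)) = (x - 4)/(x(x - 4)) = 1/x.)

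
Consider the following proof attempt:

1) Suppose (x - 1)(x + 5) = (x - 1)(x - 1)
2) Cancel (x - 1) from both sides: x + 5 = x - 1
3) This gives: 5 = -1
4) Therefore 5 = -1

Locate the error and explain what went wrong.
Step 2: Cancel (x - 1) from both sides: x + 5 = x - 1

Step 2 cancels (x - 1) from both sides. This is only valid if (x - 1) ≠ 0, i.e., x ≠ 1. When x = 1, both sides equal zero regardless of the other factors. The correct approach requires considering x = 1 as a separate case.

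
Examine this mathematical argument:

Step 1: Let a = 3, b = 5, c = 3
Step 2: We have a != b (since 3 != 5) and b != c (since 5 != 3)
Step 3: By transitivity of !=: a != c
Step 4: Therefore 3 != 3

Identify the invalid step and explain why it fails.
Step 3: By transitivity of !=: a != c

Step 3 incorrectly applies transitivity to the '!=' relation. Transitivity states: if a R b and b R c, then a R c. However, '!=' is not transitive. Counterexample: 3 != 5 and 5 != 3, but 3 = 3 (both equal 3). Transitivity holds for relations like <, <=, =, but not for !=.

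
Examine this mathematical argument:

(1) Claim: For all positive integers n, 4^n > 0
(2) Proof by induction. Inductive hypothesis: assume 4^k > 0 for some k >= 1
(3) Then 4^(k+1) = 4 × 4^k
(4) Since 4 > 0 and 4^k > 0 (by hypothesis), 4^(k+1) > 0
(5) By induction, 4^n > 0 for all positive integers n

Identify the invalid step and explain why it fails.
Step 5: By induction, 4^n > 0 for all positive integers n

Step 5 concludes the proof by induction, but no base case was ever established. A valid induction proof requires: (1) a base case proving 4^1 > 0, and (2) an inductive step showing IF 4^k > 0 THEN 4^(k+1) > 0. Steps 2-4 correctly establish the inductive step, but without the base case the conclusion in step 5 does not follow.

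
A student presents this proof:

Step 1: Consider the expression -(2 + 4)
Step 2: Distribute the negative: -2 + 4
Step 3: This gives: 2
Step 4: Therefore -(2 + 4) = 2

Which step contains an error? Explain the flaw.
Step 2: Distribute the negative: -2 + 4

Step 2 incorrectly distributes the negative sign. The correct distribution is -(2 + 4) = -2 - 4 = -6. The negative must be applied to both terms, not just the first. The error treats -(2 + 4) as -2 + 4, which equals 2 instead of -6.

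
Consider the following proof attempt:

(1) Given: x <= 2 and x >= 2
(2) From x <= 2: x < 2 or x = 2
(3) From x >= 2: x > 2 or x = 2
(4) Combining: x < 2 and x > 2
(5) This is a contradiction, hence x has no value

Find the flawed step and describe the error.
Step 4: Combining: x < 2 and x > 2

Step 4 incorrectly combines the conditions. From x <= 2 and x >= 2, the intersection is x = 2. The error treats the 'or' cases as 'and' requirements. The correct conclusion is that x = 2 is the unique solution, not that no solution exists.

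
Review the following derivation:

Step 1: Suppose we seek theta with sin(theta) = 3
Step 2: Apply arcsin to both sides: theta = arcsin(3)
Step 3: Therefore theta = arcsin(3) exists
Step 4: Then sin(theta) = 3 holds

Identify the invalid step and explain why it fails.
Step 2: Apply arcsin to both sides: theta = arcsin(3)

Step 2 applies arcsin to 3. However, arcsin(x) is only defined for x in [-1, 1] because sin(theta) can only produce values in that range. Since |3| > 1, arcsin(3) is undefined. There is no angle whose sine equals 3.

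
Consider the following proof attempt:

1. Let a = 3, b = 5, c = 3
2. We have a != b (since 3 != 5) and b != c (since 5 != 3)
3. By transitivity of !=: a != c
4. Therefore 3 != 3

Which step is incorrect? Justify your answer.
Step 3: By transitivity of !=: a != c

Step 3 incorrectly applies transitivity to the '!=' relation. Transitivity states: if a R b and b R c, then a R c. However, '!=' is not transitive. Counterexample: 3 != 5 and 5 != 3, but 3 = 3 (both equal 3). Transitivity holds for relations like <, <=, =, but not for !=.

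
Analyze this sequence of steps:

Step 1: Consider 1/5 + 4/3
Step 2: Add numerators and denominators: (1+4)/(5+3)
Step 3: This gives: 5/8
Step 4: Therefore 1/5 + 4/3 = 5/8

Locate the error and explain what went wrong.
Step 2: Add numerators and denominators: (1+4)/(5+3)

Step 2 incorrectly adds fractions by separately adding numerators and denominators. This is wrong. The correct method requires a common denominator: 1/5 + 4/3 = (1×3 + 4×5)/(5×3) = 23/15 = 23/15. The method used gives 5/8, which is different.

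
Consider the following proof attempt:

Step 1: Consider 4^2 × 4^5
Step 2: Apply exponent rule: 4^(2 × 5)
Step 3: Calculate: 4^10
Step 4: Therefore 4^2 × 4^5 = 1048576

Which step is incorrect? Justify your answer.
Step 2: Apply exponent rule: 4^(2 × 5)

Step 2 incorrectly states that a^b × a^c = a^(b×c). The correct rule is a^b × a^c = a^(b+c). The actual value is 4^2 × 4^5 = 4^7 = 16384, not 4^10 = 1048576.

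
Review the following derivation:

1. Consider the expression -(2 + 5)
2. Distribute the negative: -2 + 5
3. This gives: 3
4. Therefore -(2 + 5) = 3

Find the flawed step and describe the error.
Step 2: Distribute the negative: -2 + 5

Step 2 incorrectly distributes the negative sign. The correct distribution is -(2 + 5) = -2 - 5 = -7. The negative must be applied to both terms, not just the first. The error treats -(2 + 5) as -2 + 5, which equals 3 instead of -7.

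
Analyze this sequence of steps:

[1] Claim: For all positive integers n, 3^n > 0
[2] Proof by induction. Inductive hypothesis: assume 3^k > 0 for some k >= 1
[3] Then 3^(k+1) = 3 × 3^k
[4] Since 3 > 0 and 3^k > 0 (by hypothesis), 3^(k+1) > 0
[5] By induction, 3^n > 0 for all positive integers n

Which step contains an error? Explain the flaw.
Step 5: By induction, 3^n > 0 for all positive integers n

Step 5 concludes the proof by induction, but no base case was ever established. A valid induction proof requires: (1) a base case proving 3^1 > 0, and (2) an inductive step showing IF 3^k > 0 THEN 3^(k+1) > 0. Steps 2-4 correctly establish the inductive step, but without the base case the conclusion in step 5 does not follow.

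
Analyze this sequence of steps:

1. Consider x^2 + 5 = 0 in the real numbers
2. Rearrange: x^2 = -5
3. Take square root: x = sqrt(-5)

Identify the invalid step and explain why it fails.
Step 3: Take square root: x = sqrt(-5)

Step 3 takes the square root of -5, which is negative. In the real number system, the square root of a negative number is undefined. The equation x^2 + 5 = 0 has no real solutions. Square roots of negative numbers only exist in the complex numbers.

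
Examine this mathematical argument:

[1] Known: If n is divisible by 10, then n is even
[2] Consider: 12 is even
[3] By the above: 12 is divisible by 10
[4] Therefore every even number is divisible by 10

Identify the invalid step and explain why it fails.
Step 3: By the above: 12 is divisible by 10

Step 3 commits the fallacy of affirming the consequent. The known fact 'divisible by 10 → even' does NOT imply 'even → divisible by 10'. That would be the converse, which is false. For example, 12 is even but 12 ÷ 10 = 1.20, which is not an integer.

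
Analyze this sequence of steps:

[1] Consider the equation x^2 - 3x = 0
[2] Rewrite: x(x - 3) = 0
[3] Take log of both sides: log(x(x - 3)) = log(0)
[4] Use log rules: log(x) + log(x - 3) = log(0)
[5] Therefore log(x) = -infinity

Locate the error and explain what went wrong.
Step 3: Take log of both sides: log(x(x - 3)) = log(0)

Step 3 takes the logarithm of both sides, resulting in log(0) on the right side. The logarithm is only defined for positive numbers; log(0) is undefined (approaches negative infinity). This operation is invalid.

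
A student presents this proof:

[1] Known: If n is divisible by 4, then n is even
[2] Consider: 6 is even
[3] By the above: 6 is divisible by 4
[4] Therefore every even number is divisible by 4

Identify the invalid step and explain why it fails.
Step 3: By the above: 6 is divisible by 4

Step 3 commits the fallacy of affirming the consequent. The known fact 'divisible by 4 → even' does NOT imply 'even → divisible by 4'. That would be the converse, which is false. For example, 6 is even but 6 ÷ 4 = 1.50, which is not an integer.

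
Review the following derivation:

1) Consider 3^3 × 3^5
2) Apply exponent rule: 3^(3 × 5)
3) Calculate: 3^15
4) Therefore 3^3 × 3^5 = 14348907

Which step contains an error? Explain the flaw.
Step 2: Apply exponent rule: 3^(3 × 5)

Step 2 incorrectly states that a^b × a^c = a^(b×c). The correct rule is a^b × a^c = a^(b+c). The actual value is 3^3 × 3^5 = 3^8 = 6561, not 3^15 = 14348907.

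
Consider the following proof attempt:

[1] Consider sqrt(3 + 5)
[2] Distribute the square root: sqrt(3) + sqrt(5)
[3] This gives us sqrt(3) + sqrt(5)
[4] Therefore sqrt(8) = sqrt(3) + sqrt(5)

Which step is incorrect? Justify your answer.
Step 2: Distribute the square root: sqrt(3) + sqrt(5)

Step 2 incorrectly 'distributes' the square root over addition. The square root function does not distribute: sqrt(a + b) ≠ sqrt(a) + sqrt(b). In fact, sqrt(3 + 5) = sqrt(8) ≈ 2.8284, while sqrt(3) + sqrt(5) ≈ 3.9681.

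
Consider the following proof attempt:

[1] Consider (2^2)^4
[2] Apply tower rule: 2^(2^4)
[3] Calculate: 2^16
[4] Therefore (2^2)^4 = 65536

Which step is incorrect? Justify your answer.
Step 2: Apply tower rule: 2^(2^4)

Step 2 incorrectly states that (a^b)^c = a^(b^c). The correct rule is (a^b)^c = a^(b×c). The actual value is (2^2)^4 = 2^8 = 256, not 2^16 = 65536.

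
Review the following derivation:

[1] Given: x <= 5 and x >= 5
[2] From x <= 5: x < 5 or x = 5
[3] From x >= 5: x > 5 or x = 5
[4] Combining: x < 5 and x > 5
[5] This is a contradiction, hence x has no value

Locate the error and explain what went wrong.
Step 4: Combining: x < 5 and x > 5

Step 4 incorrectly combines the conditions. From x <= 5 and x >= 5, the intersection is x = 5. The error treats the 'or' cases as 'and' requirements. The correct conclusion is that x = 5 is the unique solution, not that no solution exists.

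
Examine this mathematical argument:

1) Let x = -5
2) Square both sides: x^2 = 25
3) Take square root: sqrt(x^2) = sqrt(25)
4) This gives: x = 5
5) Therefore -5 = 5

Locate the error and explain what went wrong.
Step 4: This gives: x = 5

Step 4 incorrectly states that sqrt(x^2) = x. The correct identity is sqrt(x^2) = |x|. Since x = -5 < 0, we have sqrt(x^2) = |-5| = 5, not x = -5.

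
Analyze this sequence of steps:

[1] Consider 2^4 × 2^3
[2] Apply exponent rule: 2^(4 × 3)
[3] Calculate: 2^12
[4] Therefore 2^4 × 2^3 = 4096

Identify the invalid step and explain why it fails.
Step 2: Apply exponent rule: 2^(4 × 3)

Step 2 incorrectly states that a^b × a^c = a^(b×c). The correct rule is a^b × a^c = a^(b+c). The actual value is 2^4 × 2^3 = 2^7 = 128, not 2^12 = 4096.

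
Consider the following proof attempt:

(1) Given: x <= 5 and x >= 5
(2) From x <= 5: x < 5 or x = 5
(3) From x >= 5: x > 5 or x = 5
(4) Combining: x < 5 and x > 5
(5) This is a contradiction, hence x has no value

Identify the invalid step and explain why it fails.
Step 4: Combining: x < 5 and x > 5

Step 4 incorrectly combines the conditions. From x <= 5 and x >= 5, the intersection is x = 5. The error treats the 'or' cases as 'and' requirements. The correct conclusion is that x = 5 is the unique solution, not that no solution exists.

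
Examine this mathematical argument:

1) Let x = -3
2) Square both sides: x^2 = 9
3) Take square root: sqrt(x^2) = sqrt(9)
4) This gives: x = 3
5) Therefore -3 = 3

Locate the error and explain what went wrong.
Step 4: This gives: x = 3

Step 4 incorrectly states that sqrt(x^2) = x. The correct identity is sqrt(x^2) = |x|. Since x = -3 < 0, we have sqrt(x^2) = |-3| = 3, not x = -3.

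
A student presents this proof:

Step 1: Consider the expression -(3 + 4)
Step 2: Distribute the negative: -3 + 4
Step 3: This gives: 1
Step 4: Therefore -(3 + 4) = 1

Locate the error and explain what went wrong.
Step 2: Distribute the negative: -3 + 4

Step 2 incorrectly distributes the negative sign. The correct distribution is -(3 + 4) = -3 - 4 = -7. The negative must be applied to both terms, not just the first. The error treats -(3 + 4) as -3 + 4, which equals 1 instead of -7.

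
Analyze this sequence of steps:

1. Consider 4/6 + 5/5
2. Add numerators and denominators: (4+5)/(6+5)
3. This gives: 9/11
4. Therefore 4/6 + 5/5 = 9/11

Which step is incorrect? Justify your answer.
Step 2: Add numerators and denominators: (4+5)/(6+5)

Step 2 incorrectly adds fractions by separately adding numerators and denominators. This is wrong. The correct method requires a common denominator: 4/6 + 5/5 = (4×5 + 5×6)/(6×5) = 50/30 = 5/3. The method used gives 9/11, which is different.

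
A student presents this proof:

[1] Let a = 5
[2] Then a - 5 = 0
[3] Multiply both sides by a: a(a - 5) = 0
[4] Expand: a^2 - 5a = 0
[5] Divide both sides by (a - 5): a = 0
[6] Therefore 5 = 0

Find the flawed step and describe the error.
Step 5: Divide both sides by (a - 5): a = 0

Step 5 divides both sides by (a - 5). However, since a = 5, we have (a - 5) = 0. Division by zero is undefined, making this step invalid.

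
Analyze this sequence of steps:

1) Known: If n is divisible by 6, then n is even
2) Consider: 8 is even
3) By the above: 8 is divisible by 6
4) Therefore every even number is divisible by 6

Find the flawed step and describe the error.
Step 3: By the above: 8 is divisible by 6

Step 3 commits the fallacy of affirming the consequent. The known fact 'divisible by 6 → even' does NOT imply 'even → divisible by 6'. That would be the converse, which is false. For example, 8 is even but 8 ÷ 6 = 1.33, which is not an integer.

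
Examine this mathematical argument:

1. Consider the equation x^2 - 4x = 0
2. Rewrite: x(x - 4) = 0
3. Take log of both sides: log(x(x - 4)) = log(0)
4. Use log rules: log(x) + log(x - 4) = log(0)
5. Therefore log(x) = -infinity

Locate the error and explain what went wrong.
Step 3: Take log of both sides: log(x(x - 4)) = log(0)

Step 3 takes the logarithm of both sides, resulting in log(0) on the right side. The logarithm is only defined for positive numbers; log(0) is undefined (approaches negative infinity). This operation is invalid.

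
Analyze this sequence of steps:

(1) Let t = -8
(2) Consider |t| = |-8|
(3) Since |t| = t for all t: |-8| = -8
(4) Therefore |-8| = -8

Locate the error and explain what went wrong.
Step 3: Since |t| = t for all t: |-8| = -8

Step 3 incorrectly states that |t| = t for all t. The correct definition is |t| = t when t >= 0, and |t| = -t when t < 0. Since -8 < 0, we have |-8| = -(-8) = 8, not -8.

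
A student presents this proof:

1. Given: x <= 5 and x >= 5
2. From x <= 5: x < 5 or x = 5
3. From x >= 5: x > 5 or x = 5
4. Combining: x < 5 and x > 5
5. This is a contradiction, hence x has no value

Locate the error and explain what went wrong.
Step 4: Combining: x < 5 and x > 5

Step 4 incorrectly combines the conditions. From x <= 5 and x >= 5, the intersection is x = 5. The error treats the 'or' cases as 'and' requirements. The correct conclusion is that x = 5 is the unique solution, not that no solution exists.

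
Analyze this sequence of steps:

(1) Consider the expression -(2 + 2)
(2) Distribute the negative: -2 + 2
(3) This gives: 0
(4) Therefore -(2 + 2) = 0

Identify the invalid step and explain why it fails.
Step 2: Distribute the negative: -2 + 2

Step 2 incorrectly distributes the negative sign. The correct distribution is -(2 + 2) = -2 - 2 = -4. The negative must be applied to both terms, not just the first. The error treats -(2 + 2) as -2 + 2, which equals 0 instead of -4.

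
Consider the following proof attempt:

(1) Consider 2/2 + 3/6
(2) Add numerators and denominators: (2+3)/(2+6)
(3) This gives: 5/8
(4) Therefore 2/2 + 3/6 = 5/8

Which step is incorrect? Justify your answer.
Step 2: Add numerators and denominators: (2+3)/(2+6)

Step 2 incorrectly adds fractions by separately adding numerators and denominators. This is wrong. The correct method requires a common denominator: 2/2 + 3/6 = (2×6 + 3×2)/(2×6) = 18/12 = 3/2. The method used gives 5/8, which is different.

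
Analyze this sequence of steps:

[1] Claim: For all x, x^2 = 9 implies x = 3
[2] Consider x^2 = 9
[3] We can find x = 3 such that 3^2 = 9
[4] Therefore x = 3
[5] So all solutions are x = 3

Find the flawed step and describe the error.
Step 4: Therefore x = 3

Step 4 incorrectly concludes that x = 3 is the only solution. The proof shows that x = 3 is A solution (existence), but does not show it is the ONLY solution (uniqueness). In fact, x = -3 is also a solution since (-3)^2 = 9. Finding one solution doesn't prove there are no others.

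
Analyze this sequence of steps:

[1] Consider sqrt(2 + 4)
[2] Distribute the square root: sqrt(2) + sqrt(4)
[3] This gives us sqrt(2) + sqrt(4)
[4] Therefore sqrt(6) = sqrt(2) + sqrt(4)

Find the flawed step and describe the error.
Step 2: Distribute the square root: sqrt(2) + sqrt(4)

Step 2 incorrectly 'distributes' the square root over addition. The square root function does not distribute: sqrt(a + b) ≠ sqrt(a) + sqrt(b). In fact, sqrt(2 + 4) = sqrt(6) ≈ 2.4495, while sqrt(2) + sqrt(4) ≈ 3.4142.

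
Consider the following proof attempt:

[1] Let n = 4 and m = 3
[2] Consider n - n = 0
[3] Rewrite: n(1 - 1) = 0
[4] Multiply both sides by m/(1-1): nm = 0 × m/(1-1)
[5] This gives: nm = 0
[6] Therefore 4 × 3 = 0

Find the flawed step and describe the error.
Step 4: Multiply both sides by m/(1-1): nm = 0 × m/(1-1)

Step 4 multiplies both sides by m/(1-1). However, 1-1 = 0, so this is multiplication by m/0, which is undefined. We cannot multiply by an undefined expression.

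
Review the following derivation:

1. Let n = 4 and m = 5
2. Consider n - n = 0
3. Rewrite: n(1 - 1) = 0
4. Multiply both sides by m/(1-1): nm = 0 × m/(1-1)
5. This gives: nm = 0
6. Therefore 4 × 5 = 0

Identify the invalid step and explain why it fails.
Step 4: Multiply both sides by m/(1-1): nm = 0 × m/(1-1)

Step 4 multiplies both sides by m/(1-1). However, 1-1 = 0, so this is multiplication by m/0, which is undefined. We cannot multiply by an undefined expression.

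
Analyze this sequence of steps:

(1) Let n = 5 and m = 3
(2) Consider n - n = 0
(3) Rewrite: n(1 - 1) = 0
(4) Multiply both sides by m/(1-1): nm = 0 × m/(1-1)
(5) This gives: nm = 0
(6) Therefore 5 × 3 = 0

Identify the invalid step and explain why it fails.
Step 4: Multiply both sides by m/(1-1): nm = 0 × m/(1-1)

Step 4 multiplies both sides by m/(1-1). However, 1-1 = 0, so this is multiplication by m/0, which is undefined. We cannot multiply by an undefined expression.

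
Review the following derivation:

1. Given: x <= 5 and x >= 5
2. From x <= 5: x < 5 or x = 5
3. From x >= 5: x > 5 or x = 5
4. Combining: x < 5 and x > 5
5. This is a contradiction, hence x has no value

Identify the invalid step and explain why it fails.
Step 4: Combining: x < 5 and x > 5

Step 4 incorrectly combines the conditions. From x <= 5 and x >= 5, the intersection is x = 5. The error treats the 'or' cases as 'and' requirements. The correct conclusion is that x = 5 is the unique solution, not that no solution exists.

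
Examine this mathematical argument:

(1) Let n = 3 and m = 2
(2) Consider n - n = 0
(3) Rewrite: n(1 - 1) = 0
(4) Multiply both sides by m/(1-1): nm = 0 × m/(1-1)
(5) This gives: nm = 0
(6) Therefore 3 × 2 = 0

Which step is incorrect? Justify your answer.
Step 4: Multiply both sides by m/(1-1): nm = 0 × m/(1-1)

Step 4 multiplies both sides by m/(1-1). However, 1-1 = 0, so this is multiplication by m/0, which is undefined. We cannot multiply by an undefined expression.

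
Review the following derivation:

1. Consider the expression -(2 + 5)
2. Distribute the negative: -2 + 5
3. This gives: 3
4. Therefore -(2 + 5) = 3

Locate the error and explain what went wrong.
Step 2: Distribute the negative: -2 + 5

Step 2 incorrectly distributes the negative sign. The correct distribution is -(2 + 5) = -2 - 5 = -7. The negative must be applied to both terms, not just the first. The error treats -(2 + 5) as -2 + 5, which equals 3 instead of -7.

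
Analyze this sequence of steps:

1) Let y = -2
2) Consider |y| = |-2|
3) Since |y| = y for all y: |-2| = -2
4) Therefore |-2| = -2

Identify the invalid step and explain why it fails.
Step 3: Since |y| = y for all y: |-2| = -2

Step 3 incorrectly states that |y| = y for all y. The correct definition is |y| = y when y >= 0, and |y| = -y when y < 0. Since -2 < 0, we have |-2| = -(-2) = 2, not -2.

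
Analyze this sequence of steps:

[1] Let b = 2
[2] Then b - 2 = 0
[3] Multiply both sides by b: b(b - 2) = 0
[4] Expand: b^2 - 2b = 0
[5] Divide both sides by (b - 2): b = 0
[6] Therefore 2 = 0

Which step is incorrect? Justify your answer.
Step 5: Divide both sides by (b - 2): b = 0

Step 5 divides both sides by (b - 2). However, since b = 2, we have (b - 2) = 0. Division by zero is undefined, making this step invalid.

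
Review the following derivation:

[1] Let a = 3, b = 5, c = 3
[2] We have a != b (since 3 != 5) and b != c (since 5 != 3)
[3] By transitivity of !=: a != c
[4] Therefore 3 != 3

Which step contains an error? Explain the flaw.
Step 3: By transitivity of !=: a != c

Step 3 incorrectly applies transitivity to the '!=' relation. Transitivity states: if a R b and b R c, then a R c. However, '!=' is not transitive. Counterexample: 3 != 5 and 5 != 3, but 3 = 3 (both equal 3). Transitivity holds for relations like <, <=, =, but not for !=.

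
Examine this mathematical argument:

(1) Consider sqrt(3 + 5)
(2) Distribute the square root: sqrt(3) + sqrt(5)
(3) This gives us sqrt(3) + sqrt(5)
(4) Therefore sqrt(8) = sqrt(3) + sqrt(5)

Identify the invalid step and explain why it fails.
Step 2: Distribute the square root: sqrt(3) + sqrt(5)

Step 2 incorrectly 'distributes' the square root over addition. The square root function does not distribute: sqrt(a + b) ≠ sqrt(a) + sqrt(b). In fact, sqrt(3 + 5) = sqrt(8) ≈ 2.8284, while sqrt(3) + sqrt(5) ≈ 3.9681.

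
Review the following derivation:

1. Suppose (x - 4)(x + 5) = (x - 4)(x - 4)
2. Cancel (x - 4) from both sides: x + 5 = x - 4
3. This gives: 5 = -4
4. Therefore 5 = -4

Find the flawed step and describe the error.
Step 2: Cancel (x - 4) from both sides: x + 5 = x - 4

Step 2 cancels (x - 4) from both sides. This is only valid if (x - 4) ≠ 0, i.e., x ≠ 4. When x = 4, both sides equal zero regardless of the other factors. The correct approach requires considering x = 4 as a separate case.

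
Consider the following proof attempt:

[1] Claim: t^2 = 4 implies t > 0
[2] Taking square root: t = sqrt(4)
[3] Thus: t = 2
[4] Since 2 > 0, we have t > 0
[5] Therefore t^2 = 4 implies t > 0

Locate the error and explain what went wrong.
Step 2: Taking square root: t = sqrt(4)

Step 2 takes the square root and assumes the positive root only. The equation t^2 = 4 actually has two solutions: t = 2 and t = -2. The proof silently assumes t > 0 without justification, then uses this assumption to conclude t > 0, which is circular. The counterexample t = -2 shows the claim is false.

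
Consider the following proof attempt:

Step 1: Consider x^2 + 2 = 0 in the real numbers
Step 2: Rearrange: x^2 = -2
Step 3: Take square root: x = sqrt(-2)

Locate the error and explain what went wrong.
Step 3: Take square root: x = sqrt(-2)

Step 3 takes the square root of -2, which is negative. In the real number system, the square root of a negative number is undefined. The equation x^2 + 2 = 0 has no real solutions. Square roots of negative numbers only exist in the complex numbers.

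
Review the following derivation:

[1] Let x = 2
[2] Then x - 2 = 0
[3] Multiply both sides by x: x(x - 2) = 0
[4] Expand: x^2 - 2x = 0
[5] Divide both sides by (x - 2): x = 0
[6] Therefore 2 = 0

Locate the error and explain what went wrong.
Step 5: Divide both sides by (x - 2): x = 0

Step 5 divides both sides by (x - 2). However, since x = 2, we have (x - 2) = 0. Division by zero is undefined, making this step invalid.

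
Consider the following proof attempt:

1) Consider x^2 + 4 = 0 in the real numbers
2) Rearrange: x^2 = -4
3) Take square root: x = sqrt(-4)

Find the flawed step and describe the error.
Step 3: Take square root: x = sqrt(-4)

Step 3 takes the square root of -4, which is negative. In the real number system, the square root of a negative number is undefined. The equation x^2 + 4 = 0 has no real solutions. Square roots of negative numbers only exist in the complex numbers.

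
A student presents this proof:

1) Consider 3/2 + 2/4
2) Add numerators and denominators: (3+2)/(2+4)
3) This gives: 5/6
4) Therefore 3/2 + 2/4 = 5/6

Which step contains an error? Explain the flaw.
Step 2: Add numerators and denominators: (3+2)/(2+4)

Step 2 incorrectly adds fractions by separately adding numerators and denominators. This is wrong. The correct method requires a common denominator: 3/2 + 2/4 = (3×4 + 2×2)/(2×4) = 16/8 = 2. The method used gives 5/6, which is different.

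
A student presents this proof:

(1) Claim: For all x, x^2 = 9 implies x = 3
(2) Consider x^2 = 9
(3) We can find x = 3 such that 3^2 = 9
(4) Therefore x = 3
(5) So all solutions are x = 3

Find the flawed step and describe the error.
Step 4: Therefore x = 3

Step 4 incorrectly concludes that x = 3 is the only solution. The proof shows that x = 3 is A solution (existence), but does not show it is the ONLY solution (uniqueness). In fact, x = -3 is also a solution since (-3)^2 = 9. Finding one solution doesn't prove there are no others.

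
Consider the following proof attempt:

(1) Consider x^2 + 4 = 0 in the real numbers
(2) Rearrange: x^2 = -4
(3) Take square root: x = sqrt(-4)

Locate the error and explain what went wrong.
Step 3: Take square root: x = sqrt(-4)

Step 3 takes the square root of -4, which is negative. In the real number system, the square root of a negative number is undefined. The equation x^2 + 4 = 0 has no real solutions. Square roots of negative numbers only exist in the complex numbers.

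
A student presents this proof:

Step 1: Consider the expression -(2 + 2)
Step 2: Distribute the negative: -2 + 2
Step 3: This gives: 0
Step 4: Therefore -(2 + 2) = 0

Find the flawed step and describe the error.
Step 2: Distribute the negative: -2 + 2

Step 2 incorrectly distributes the negative sign. The correct distribution is -(2 + 2) = -2 - 2 = -4. The negative must be applied to both terms, not just the first. The error treats -(2 + 2) as -2 + 2, which equals 0 instead of -4.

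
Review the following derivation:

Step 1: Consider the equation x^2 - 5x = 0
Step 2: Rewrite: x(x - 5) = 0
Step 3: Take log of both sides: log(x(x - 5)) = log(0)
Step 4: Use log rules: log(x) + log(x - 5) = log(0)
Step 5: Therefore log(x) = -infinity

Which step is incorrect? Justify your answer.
Step 3: Take log of both sides: log(x(x - 5)) = log(0)

Step 3 takes the logarithm of both sides, resulting in log(0) on the right side. The logarithm is only defined for positive numbers; log(0) is undefined (approaches negative infinity). This operation is invalid.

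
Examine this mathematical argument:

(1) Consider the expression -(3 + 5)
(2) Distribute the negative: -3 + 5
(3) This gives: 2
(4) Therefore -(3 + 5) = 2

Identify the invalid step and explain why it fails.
Step 2: Distribute the negative: -3 + 5

Step 2 incorrectly distributes the negative sign. The correct distribution is -(3 + 5) = -3 - 5 = -8. The negative must be applied to both terms, not just the first. The error treats -(3 + 5) as -3 + 5, which equals 2 instead of -8.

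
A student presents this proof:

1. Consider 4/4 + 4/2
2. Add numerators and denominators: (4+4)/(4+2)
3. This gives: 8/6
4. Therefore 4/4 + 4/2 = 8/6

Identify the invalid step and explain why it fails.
Step 2: Add numerators and denominators: (4+4)/(4+2)

Step 2 incorrectly adds fractions by separately adding numerators and denominators. This is wrong. The correct method requires a common denominator: 4/4 + 4/2 = (4×2 + 4×4)/(4×2) = 24/8 = 3. The method used gives 8/6, which is different.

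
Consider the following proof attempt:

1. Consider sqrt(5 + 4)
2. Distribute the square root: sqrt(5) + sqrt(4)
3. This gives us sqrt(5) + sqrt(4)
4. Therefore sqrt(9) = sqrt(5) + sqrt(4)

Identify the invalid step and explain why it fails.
Step 2: Distribute the square root: sqrt(5) + sqrt(4)

Step 2 incorrectly 'distributes' the square root over addition. The square root function does not distribute: sqrt(a + b) ≠ sqrt(a) + sqrt(b). In fact, sqrt(5 + 4) = sqrt(9) ≈ 3.0000, while sqrt(5) + sqrt(4) ≈ 4.2361.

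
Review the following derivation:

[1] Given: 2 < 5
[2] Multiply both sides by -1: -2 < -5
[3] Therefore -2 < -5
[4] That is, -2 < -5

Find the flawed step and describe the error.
Step 2: Multiply both sides by -1: -2 < -5

Step 2 multiplies both sides by -1 but fails to reverse the inequality sign. When multiplying (or dividing) an inequality by a negative number, the direction must be reversed. Since 2 < 5, we should get -2 > -5, i.e., -2 > -5.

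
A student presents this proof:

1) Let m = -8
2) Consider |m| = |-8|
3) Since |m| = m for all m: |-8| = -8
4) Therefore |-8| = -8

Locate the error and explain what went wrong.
Step 3: Since |m| = m for all m: |-8| = -8

Step 3 incorrectly states that |m| = m for all m. The correct definition is |m| = m when m >= 0, and |m| = -m when m < 0. Since -8 < 0, we have |-8| = -(-8) = 8, not -8.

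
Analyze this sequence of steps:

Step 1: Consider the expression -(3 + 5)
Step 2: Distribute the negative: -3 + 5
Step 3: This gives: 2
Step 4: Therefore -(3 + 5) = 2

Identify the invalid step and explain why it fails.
Step 2: Distribute the negative: -3 + 5

Step 2 incorrectly distributes the negative sign. The correct distribution is -(3 + 5) = -3 - 5 = -8. The negative must be applied to both terms, not just the first. The error treats -(3 + 5) as -3 + 5, which equals 2 instead of -8.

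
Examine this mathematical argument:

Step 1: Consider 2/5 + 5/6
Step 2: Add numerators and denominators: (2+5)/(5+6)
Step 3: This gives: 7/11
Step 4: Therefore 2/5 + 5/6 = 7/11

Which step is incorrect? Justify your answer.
Step 2: Add numerators and denominators: (2+5)/(5+6)

Step 2 incorrectly adds fractions by separately adding numerators and denominators. This is wrong. The correct method requires a common denominator: 2/5 + 5/6 = (2×6 + 5×5)/(5×6) = 37/30 = 37/30. The method used gives 7/11, which is different.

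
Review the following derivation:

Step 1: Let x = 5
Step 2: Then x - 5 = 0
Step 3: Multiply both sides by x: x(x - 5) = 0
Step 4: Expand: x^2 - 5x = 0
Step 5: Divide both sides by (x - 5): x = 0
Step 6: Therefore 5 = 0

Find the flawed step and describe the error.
Step 5: Divide both sides by (x - 5): x = 0

Step 5 divides both sides by (x - 5). However, since x = 5, we have (x - 5) = 0. Division by zero is undefined, making this step invalid.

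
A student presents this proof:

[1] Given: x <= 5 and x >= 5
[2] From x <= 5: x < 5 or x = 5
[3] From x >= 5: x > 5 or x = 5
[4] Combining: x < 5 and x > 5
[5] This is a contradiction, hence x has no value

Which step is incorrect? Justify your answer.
Step 4: Combining: x < 5 and x > 5

Step 4 incorrectly combines the conditions. From x <= 5 and x >= 5, the intersection is x = 5. The error treats the 'or' cases as 'and' requirements. The correct conclusion is that x = 5 is the unique solution, not that no solution exists.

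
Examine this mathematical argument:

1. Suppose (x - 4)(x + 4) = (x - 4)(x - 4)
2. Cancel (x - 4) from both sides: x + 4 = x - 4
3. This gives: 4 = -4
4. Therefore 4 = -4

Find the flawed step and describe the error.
Step 2: Cancel (x - 4) from both sides: x + 4 = x - 4

Step 2 cancels (x - 4) from both sides. This is only valid if (x - 4) ≠ 0, i.e., x ≠ 4. When x = 4, both sides equal zero regardless of the other factors. The correct approach requires considering x = 4 as a separate case.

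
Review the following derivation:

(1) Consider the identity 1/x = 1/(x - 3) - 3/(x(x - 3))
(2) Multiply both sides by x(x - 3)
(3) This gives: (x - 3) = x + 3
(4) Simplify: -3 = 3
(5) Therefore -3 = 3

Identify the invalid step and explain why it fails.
Step 3: This gives: (x - 3) = x + 3

Step 3 makes a sign error when clearing denominators. Multiplying -3/(x(x - 3)) by x(x - 3) gives -3, not +3. The correct result is (x - 3) = x - 3, which is trivially true, not (x - 3) = x + 3. (Step 1 is a valid identity: 1/(x - 3) - 3/(x(x - 3)) = (x - 3)/(x(x - 3)) = 1/x.)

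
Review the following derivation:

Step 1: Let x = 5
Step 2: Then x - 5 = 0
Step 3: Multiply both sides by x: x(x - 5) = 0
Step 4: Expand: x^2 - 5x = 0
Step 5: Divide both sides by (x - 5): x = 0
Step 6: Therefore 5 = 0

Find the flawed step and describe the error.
Step 5: Divide both sides by (x - 5): x = 0

Step 5 divides both sides by (x - 5). However, since x = 5, we have (x - 5) = 0. Division by zero is undefined, making this step invalid.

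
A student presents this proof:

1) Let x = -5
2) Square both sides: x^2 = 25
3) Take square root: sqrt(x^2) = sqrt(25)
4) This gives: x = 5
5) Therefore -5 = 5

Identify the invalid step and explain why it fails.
Step 4: This gives: x = 5

Step 4 incorrectly states that sqrt(x^2) = x. The correct identity is sqrt(x^2) = |x|. Since x = -5 < 0, we have sqrt(x^2) = |-5| = 5, not x = -5.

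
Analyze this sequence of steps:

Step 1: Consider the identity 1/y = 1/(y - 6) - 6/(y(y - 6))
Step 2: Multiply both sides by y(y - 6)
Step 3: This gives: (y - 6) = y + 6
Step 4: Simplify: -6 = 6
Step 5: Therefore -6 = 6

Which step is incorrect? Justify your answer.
Step 3: This gives: (y - 6) = y + 6

Step 3 makes a sign error when clearing denominators. Multiplying -6/(y(y - 6)) by y(y - 6) gives -6, not +6. The correct result is (y - 6) = y - 6, which is trivially true, not (y - 6) = y + 6. (Step 1 is a valid identity: 1/(y - 6) - 6/(y(y - 6)) = (y - 6)/(y(y - 6)) = 1/y.)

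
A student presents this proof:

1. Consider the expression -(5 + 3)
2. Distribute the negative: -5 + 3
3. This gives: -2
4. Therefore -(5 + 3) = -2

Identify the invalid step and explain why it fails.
Step 2: Distribute the negative: -5 + 3

Step 2 incorrectly distributes the negative sign. The correct distribution is -(5 + 3) = -5 - 3 = -8. The negative must be applied to both terms, not just the first. The error treats -(5 + 3) as -5 + 3, which equals -2 instead of -8.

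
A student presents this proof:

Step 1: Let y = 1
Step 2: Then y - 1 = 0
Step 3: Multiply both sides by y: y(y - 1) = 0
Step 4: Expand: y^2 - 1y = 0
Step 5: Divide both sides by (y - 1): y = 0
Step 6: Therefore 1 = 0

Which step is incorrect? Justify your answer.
Step 5: Divide both sides by (y - 1): y = 0

Step 5 divides both sides by (y - 1). However, since y = 1, we have (y - 1) = 0. Division by zero is undefined, making this step invalid.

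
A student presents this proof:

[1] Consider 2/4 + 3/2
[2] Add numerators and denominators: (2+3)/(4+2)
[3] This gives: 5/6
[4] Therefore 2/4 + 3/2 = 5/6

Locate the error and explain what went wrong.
Step 2: Add numerators and denominators: (2+3)/(4+2)

Step 2 incorrectly adds fractions by separately adding numerators and denominators. This is wrong. The correct method requires a common denominator: 2/4 + 3/2 = (2×2 + 3×4)/(4×2) = 16/8 = 2. The method used gives 5/6, which is different.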